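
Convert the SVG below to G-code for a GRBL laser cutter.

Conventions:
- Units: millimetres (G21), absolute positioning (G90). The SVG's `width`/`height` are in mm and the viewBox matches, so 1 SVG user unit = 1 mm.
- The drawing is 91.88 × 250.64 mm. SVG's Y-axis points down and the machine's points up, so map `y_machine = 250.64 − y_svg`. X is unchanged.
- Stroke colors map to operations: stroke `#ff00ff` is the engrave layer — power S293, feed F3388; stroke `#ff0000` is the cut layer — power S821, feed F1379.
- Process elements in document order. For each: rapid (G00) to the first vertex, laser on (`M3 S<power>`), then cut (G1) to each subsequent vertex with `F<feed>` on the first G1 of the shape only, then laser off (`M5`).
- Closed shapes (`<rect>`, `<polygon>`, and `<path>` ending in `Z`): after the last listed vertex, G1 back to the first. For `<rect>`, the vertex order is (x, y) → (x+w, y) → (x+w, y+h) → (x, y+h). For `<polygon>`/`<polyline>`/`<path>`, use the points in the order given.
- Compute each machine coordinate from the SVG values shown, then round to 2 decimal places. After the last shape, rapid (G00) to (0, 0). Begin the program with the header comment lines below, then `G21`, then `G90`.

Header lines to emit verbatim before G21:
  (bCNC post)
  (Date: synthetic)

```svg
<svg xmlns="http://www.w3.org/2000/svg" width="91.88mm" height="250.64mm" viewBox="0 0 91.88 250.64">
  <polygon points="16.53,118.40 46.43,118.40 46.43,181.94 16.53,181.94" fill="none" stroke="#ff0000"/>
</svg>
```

1 u = 1 mm; y_m = 250.64 − y.

[1] `<polygon>` rectangle, #ff0000→cut S821 F1379: (16.53,132.24) → (46.43,132.24) → (46.43,68.70) → (16.53,68.70) → (16.53,132.24) (closed)

(bCNC post)
(Date: synthetic)
G21
G90
G00 X16.53 Y132.24
M3 S821
G1 X46.43 Y132.24 F1379
G1 X46.43 Y68.70
G1 X16.53 Y68.70
G1 X16.53 Y132.24
M5
G00 X0.00 Y0.00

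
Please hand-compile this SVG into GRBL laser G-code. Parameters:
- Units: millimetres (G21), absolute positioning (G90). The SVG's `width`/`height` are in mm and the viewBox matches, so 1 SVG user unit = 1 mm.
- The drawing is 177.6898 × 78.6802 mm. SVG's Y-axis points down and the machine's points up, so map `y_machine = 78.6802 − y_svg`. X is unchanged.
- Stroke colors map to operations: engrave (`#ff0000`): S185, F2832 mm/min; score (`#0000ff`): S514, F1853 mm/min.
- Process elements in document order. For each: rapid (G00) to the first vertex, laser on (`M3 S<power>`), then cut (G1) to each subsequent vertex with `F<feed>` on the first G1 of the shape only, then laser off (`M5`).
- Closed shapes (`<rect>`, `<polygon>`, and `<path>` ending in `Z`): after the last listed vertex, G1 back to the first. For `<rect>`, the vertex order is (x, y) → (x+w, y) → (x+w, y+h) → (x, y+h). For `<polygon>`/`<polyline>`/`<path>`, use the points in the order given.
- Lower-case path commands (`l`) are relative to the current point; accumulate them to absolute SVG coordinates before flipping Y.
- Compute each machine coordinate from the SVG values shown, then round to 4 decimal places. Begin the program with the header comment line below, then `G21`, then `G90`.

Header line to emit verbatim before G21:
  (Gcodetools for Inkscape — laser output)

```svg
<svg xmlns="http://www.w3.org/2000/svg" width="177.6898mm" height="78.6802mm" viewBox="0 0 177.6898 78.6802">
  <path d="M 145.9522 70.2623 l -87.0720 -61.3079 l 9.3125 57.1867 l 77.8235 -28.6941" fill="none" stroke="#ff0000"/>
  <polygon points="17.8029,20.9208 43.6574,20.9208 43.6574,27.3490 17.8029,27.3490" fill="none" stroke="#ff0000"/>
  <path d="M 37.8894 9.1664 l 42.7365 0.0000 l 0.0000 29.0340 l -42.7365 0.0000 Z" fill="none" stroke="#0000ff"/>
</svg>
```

(Gcodetools for Inkscape — laser output)
G21
G90
G00 X145.9522 Y8.4179
M3 S185
G1 X58.8802 Y69.7258 F2832
G1 X68.1927 Y12.5391
G1 X146.0162 Y41.2332
M5
G00 X17.8029 Y57.7594
M3 S185
G1 X43.6574 Y57.7594 F2832
G1 X43.6574 Y51.3312
G1 X17.8029 Y51.3312
G1 X17.8029 Y57.7594
M5
G00 X37.8894 Y69.5138
M3 S514
G1 X80.6259 Y69.5138 F1853
G1 X80.6259 Y40.4798
G1 X37.8894 Y40.4798
G1 X37.8894 Y69.5138
M5

viewBox `0 0 177.6898 78.6802` with mm width/height → 1 unit = 1 mm. Flip: y_m = 78.6802 − y_svg.

**Shape 1** — `<path>` open polyline, stroke `#ff0000` → engrave (S185, F2832). Machine vertices: (145.9522,8.4179) → (58.8802,69.7258) → (68.1927,12.5391) → (146.0162,41.2332). Open path.

**Shape 2** — `<polygon>` rectangle, stroke `#ff0000` → engrave (S185, F2832). Machine vertices: (17.8029,57.7594) → (43.6574,57.7594) → (43.6574,51.3312) → (17.8029,51.3312) → (17.8029,57.7594). Closed: final G1 returns to the first vertex.

**Shape 3** — `<path>` rectangle, stroke `#0000ff` → score (S514, F1853). Machine vertices: (37.8894,69.5138) → (80.6259,69.5138) → (80.6259,40.4798) → (37.8894,40.4798) → (37.8894,69.5138). Closed: final G1 returns to the first vertex.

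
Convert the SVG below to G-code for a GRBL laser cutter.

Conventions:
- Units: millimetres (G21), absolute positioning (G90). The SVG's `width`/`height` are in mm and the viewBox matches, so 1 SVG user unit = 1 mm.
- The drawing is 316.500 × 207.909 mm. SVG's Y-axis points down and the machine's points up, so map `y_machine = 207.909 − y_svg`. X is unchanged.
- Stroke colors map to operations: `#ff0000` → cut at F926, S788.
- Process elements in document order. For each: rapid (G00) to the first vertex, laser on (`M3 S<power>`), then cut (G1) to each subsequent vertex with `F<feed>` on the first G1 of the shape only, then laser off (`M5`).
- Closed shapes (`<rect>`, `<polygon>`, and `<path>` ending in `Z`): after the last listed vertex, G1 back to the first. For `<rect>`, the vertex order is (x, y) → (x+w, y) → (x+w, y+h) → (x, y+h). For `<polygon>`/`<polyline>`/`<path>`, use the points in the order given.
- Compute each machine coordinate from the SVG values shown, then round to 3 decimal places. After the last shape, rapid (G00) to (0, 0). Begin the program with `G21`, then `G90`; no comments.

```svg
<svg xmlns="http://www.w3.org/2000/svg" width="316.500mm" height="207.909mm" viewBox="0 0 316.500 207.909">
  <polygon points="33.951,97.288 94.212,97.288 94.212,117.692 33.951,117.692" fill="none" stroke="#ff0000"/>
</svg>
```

G21
G90
G00 X33.951 Y110.621
M3 S788
G1 X94.212 Y110.621 F926
G1 X94.212 Y90.217
G1 X33.951 Y90.217
G1 X33.951 Y110.621
M5
G00 X0.000 Y0.000

Since the viewBox matches the mm dimensions, user units are millimetres directly. The only transform is the Y-flip y_m = 207.909 − y_svg.

Shape 1 is a rectangle drawn with `<polygon>`. Its stroke #ff0000 means cut at S788, F926. After flipping Y the toolpath is (33.951,110.621) → (94.212,110.621) → (94.212,90.217) → (33.951,90.217) → (33.951,110.621), returning to the start.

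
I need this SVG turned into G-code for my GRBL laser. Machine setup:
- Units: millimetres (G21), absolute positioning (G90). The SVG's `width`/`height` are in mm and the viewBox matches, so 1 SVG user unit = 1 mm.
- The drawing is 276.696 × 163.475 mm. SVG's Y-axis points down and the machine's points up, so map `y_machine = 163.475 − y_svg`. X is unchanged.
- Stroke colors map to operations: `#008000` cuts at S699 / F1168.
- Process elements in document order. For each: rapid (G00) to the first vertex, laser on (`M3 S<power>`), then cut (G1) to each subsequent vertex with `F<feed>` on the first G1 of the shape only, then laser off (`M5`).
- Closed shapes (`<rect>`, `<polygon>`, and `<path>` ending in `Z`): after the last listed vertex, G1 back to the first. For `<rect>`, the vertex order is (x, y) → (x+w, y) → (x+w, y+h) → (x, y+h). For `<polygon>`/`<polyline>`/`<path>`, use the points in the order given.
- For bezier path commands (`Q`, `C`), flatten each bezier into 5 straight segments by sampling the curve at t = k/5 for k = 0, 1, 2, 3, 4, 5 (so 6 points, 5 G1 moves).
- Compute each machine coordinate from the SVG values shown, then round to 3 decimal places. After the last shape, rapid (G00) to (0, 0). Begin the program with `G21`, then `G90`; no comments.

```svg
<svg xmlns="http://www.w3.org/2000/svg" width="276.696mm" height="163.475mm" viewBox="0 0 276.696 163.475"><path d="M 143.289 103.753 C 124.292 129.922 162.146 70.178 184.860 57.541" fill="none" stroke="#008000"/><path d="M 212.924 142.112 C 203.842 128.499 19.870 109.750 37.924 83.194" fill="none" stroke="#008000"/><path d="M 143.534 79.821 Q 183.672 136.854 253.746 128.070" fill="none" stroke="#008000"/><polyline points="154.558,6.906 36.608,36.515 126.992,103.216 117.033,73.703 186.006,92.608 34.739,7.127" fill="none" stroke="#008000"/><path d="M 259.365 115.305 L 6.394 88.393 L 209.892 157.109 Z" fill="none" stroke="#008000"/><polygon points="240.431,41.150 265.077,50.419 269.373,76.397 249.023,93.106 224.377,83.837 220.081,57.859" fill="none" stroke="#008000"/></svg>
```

Since the viewBox matches the mm dimensions, user units are millimetres directly. The only transform is the Y-flip y_m = 163.475 − y_svg.

Shape 1 is a cubic bezier drawn with `<path>`. Its stroke #008000 means cut at S699, F1168. After flipping Y the toolpath is (143.289,59.722) → (138.137,53.266) → (143.174,61.044) → (154.943,76.672) → (169.991,93.763) → (184.860,105.934).

Shape 2 is a cubic bezier drawn with `<path>`. Its stroke #008000 means cut at S699, F1168. After flipping Y the toolpath is (212.924,21.363) → (189.503,30.168) → (142.201,40.335) → (89.109,51.990) → (48.319,65.263) → (37.924,80.281).

Shape 3 is a quadratic bezier drawn with `<path>`. Its stroke #008000 means cut at S699, F1168. After flipping Y the toolpath is (143.534,83.654) → (160.787,63.473) → (180.434,48.558) → (202.477,38.909) → (226.914,34.524) → (253.746,35.405).

Shape 4 is a open polyline drawn with `<polyline>`. Its stroke #008000 means cut at S699, F1168. After flipping Y the toolpath is (154.558,156.569) → (36.608,126.960) → (126.992,60.259) → (117.033,89.772) → (186.006,70.867) → (34.739,156.348).

Shape 5 is a closed polygon drawn with `<path>`. Its stroke #008000 means cut at S699, F1168. After flipping Y the toolpath is (259.365,48.170) → (6.394,75.082) → (209.892,6.366) → (259.365,48.170), returning to the start.

Shape 6 is a regular polygon drawn with `<polygon>`. Its stroke #008000 means cut at S699, F1168. After flipping Y the toolpath is (240.431,122.325) → (265.077,113.056) → (269.373,87.078) → (249.023,70.369) → (224.377,79.638) → (220.081,105.616) → (240.431,122.325), returning to the start.

G21
G90
G00 X143.289 Y59.722
M3 S699
G1 X138.137 Y53.266 F1168
G1 X143.174 Y61.044
G1 X154.943 Y76.672
G1 X169.991 Y93.763
G1 X184.860 Y105.934
M5
G00 X212.924 Y21.363
M3 S699
G1 X189.503 Y30.168 F1168
G1 X142.201 Y40.335
G1 X89.109 Y51.990
G1 X48.319 Y65.263
G1 X37.924 Y80.281
M5
G00 X143.534 Y83.654
M3 S699
G1 X160.787 Y63.473 F1168
G1 X180.434 Y48.558
G1 X202.477 Y38.909
G1 X226.914 Y34.524
G1 X253.746 Y35.405
M5
G00 X154.558 Y156.569
M3 S699
G1 X36.608 Y126.960 F1168
G1 X126.992 Y60.259
G1 X117.033 Y89.772
G1 X186.006 Y70.867
G1 X34.739 Y156.348
M5
G00 X259.365 Y48.170
M3 S699
G1 X6.394 Y75.082 F1168
G1 X209.892 Y6.366
G1 X259.365 Y48.170
M5
G00 X240.431 Y122.325
M3 S699
G1 X265.077 Y113.056 F1168
G1 X269.373 Y87.078
G1 X249.023 Y70.369
G1 X224.377 Y79.638
G1 X220.081 Y105.616
G1 X240.431 Y122.325
M5
G00 X0.000 Y0.000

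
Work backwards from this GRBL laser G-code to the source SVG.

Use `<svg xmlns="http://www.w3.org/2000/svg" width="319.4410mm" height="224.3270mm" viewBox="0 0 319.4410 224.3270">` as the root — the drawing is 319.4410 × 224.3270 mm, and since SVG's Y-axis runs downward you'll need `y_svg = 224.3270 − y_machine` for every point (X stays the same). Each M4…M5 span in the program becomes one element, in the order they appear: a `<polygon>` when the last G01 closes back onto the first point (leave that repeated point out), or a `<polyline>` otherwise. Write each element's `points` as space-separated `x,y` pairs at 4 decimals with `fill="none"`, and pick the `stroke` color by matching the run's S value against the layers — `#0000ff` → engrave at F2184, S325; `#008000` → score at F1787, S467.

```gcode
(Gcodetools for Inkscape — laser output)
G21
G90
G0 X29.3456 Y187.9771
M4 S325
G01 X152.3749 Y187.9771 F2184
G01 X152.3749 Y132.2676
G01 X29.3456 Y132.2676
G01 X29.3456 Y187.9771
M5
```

<svg xmlns="http://www.w3.org/2000/svg" width="319.4410mm" height="224.3270mm" viewBox="0 0 319.4410 224.3270">
  <polygon points="29.3456,36.3499 152.3749,36.3499 152.3749,92.0594 29.3456,92.0594" fill="none" stroke="#0000ff"/>
</svg>

y_svg = 224.3270 − y_m. Every run uses S325, so all elements get stroke `#0000ff` (engrave).

[1] closed run; points: 29.3456,36.3499 152.3749,36.3499 152.3749,92.0594 29.3456,92.0594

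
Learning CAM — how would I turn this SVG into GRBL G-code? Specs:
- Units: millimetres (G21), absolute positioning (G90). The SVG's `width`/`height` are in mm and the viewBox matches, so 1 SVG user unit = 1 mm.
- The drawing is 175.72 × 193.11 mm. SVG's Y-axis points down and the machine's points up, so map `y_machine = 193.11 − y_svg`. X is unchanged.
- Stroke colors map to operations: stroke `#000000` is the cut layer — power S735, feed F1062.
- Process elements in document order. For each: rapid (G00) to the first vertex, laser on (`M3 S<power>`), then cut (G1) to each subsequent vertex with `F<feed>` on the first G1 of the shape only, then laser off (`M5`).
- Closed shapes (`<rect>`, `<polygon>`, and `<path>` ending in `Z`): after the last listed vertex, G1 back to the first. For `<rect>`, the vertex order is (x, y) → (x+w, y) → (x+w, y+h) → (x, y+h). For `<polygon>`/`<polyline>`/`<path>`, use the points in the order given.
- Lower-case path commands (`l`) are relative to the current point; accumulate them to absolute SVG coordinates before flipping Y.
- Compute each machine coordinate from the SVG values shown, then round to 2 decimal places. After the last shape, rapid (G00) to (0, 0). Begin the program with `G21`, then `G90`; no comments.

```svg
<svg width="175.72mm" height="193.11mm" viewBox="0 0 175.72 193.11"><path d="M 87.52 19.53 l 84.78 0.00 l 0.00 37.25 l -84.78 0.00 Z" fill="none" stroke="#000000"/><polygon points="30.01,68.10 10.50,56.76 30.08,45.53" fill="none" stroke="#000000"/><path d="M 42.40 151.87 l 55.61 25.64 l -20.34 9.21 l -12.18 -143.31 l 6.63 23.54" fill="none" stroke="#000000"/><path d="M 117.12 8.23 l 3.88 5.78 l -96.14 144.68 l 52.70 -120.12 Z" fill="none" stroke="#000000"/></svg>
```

G21
G90
G00 X87.52 Y173.58
M3 S735
G1 X172.30 Y173.58 F1062
G1 X172.30 Y136.33
G1 X87.52 Y136.33
G1 X87.52 Y173.58
M5
G00 X30.01 Y125.01
M3 S735
G1 X10.50 Y136.35 F1062
G1 X30.08 Y147.58
G1 X30.01 Y125.01
M5
G00 X42.40 Y41.24
M3 S735
G1 X98.01 Y15.60 F1062
G1 X77.67 Y6.39
G1 X65.49 Y149.70
G1 X72.12 Y126.16
M5
G00 X117.12 Y184.88
M3 S735
G1 X121.00 Y179.10 F1062
G1 X24.86 Y34.42
G1 X77.56 Y154.54
G1 X117.12 Y184.88
M5
G00 X0.00 Y0.00

Since the viewBox matches the mm dimensions, user units are millimetres directly. The only transform is the Y-flip y_m = 193.11 − y_svg.

Shape 1 is a rectangle drawn with `<path>`. Its stroke #000000 means cut at S735, F1062. After flipping Y the toolpath is (87.52,173.58) → (172.30,173.58) → (172.30,136.33) → (87.52,136.33) → (87.52,173.58), returning to the start.

Shape 2 is a regular polygon drawn with `<polygon>`. Its stroke #000000 means cut at S735, F1062. After flipping Y the toolpath is (30.01,125.01) → (10.50,136.35) → (30.08,147.58) → (30.01,125.01), returning to the start.

Shape 3 is a open polyline drawn with `<path>`. Its stroke #000000 means cut at S735, F1062. After flipping Y the toolpath is (42.40,41.24) → (98.01,15.60) → (77.67,6.39) → (65.49,149.70) → (72.12,126.16).

Shape 4 is a closed polygon drawn with `<path>`. Its stroke #000000 means cut at S735, F1062. After flipping Y the toolpath is (117.12,184.88) → (121.00,179.10) → (24.86,34.42) → (77.56,154.54) → (117.12,184.88), returning to the start.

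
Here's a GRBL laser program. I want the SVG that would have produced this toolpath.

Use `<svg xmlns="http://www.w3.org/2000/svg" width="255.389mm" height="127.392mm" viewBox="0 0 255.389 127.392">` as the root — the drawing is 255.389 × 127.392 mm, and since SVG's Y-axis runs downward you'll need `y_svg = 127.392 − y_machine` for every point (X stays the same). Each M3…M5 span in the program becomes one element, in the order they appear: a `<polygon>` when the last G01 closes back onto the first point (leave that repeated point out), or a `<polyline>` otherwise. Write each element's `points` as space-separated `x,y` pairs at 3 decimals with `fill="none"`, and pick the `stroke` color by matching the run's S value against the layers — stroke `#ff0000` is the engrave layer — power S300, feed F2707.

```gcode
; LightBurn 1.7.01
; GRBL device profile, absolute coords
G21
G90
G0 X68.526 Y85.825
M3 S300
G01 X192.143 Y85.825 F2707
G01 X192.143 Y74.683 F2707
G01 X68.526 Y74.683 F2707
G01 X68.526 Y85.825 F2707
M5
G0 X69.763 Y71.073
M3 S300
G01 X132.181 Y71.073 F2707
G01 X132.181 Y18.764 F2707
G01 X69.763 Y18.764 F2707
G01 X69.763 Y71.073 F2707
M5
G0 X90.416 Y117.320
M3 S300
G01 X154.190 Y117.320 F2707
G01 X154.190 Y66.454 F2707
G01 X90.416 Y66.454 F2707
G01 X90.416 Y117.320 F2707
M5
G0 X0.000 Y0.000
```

Machine Y-up, SVG Y-down with viewBox height 127.392, so y_svg = 127.392 − y_machine; X carries over. Every run uses S300, so all elements get stroke `#ff0000` (engrave).

Run 1: The run returns to its start, so emit a `<polygon>` with points (Y-flipped): 68.526,41.567 192.143,41.567 192.143,52.709 68.526,52.709.

Run 2: The run returns to its start, so emit a `<polygon>` with points (Y-flipped): 69.763,56.319 132.181,56.319 132.181,108.628 69.763,108.628.

Run 3: The run returns to its start, so emit a `<polygon>` with points (Y-flipped): 90.416,10.072 154.190,10.072 154.190,60.938 90.416,60.938.

<svg xmlns="http://www.w3.org/2000/svg" width="255.389mm" height="127.392mm" viewBox="0 0 255.389 127.392">
  <polygon points="68.526,41.567 192.143,41.567 192.143,52.709 68.526,52.709" fill="none" stroke="#ff0000"/>
  <polygon points="69.763,56.319 132.181,56.319 132.181,108.628 69.763,108.628" fill="none" stroke="#ff0000"/>
  <polygon points="90.416,10.072 154.190,10.072 154.190,60.938 90.416,60.938" fill="none" stroke="#ff0000"/>
</svg>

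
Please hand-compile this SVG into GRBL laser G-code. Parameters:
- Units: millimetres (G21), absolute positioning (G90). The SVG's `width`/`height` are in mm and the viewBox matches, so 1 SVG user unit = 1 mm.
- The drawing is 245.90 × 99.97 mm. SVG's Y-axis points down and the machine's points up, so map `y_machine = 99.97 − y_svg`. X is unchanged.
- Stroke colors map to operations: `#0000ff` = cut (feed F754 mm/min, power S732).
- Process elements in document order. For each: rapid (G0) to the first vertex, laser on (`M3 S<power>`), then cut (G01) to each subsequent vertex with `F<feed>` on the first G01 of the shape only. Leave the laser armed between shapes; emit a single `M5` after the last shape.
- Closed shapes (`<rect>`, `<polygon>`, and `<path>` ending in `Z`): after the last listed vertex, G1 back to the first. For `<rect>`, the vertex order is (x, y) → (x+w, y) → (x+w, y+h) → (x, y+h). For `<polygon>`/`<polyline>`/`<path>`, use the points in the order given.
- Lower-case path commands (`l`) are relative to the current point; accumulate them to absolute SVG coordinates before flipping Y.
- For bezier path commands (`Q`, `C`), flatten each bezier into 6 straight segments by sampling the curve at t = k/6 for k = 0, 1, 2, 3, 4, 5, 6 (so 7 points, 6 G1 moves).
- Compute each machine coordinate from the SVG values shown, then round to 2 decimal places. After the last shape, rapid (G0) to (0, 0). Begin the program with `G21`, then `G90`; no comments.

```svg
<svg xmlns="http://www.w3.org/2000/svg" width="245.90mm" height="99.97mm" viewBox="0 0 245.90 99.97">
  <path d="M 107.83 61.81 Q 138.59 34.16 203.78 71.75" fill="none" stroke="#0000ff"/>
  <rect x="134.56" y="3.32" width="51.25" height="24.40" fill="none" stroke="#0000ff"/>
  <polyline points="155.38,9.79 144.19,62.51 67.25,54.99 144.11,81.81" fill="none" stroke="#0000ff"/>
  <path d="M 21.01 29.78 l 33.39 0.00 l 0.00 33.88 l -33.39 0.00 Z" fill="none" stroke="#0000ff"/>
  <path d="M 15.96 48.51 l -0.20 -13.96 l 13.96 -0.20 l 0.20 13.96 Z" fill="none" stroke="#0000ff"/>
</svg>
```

1 u = 1 mm; y_m = 99.97 − y.

[1] `<path>` quadratic bezier, #0000ff→cut S732 F754: (107.83,38.16) → (119.04,45.56) → (132.16,49.34) → (147.20,49.50) → (164.15,46.03) → (183.01,38.94) → (203.78,28.22)

[2] `<rect>` rectangle, #0000ff→cut S732 F754: (134.56,96.65) → (185.81,96.65) → (185.81,72.25) → (134.56,72.25) → (134.56,96.65) (closed)

[3] `<polyline>` open polyline, #0000ff→cut S732 F754: (155.38,90.18) → (144.19,37.46) → (67.25,44.98) → (144.11,18.16)

[4] `<path>` rectangle, #0000ff→cut S732 F754: (21.01,70.19) → (54.40,70.19) → (54.40,36.31) → (21.01,36.31) → (21.01,70.19) (closed)

[5] `<path>` regular polygon, #0000ff→cut S732 F754: (15.96,51.46) → (15.76,65.42) → (29.72,65.62) → (29.92,51.66) → (15.96,51.46) (closed)

G21
G90
G0 X107.83 Y38.16
M3 S732
G01 X119.04 Y45.56 F754
G01 X132.16 Y49.34
G01 X147.20 Y49.50
G01 X164.15 Y46.03
G01 X183.01 Y38.94
G01 X203.78 Y28.22
G0 X134.56 Y96.65
M3 S732
G01 X185.81 Y96.65 F754
G01 X185.81 Y72.25
G01 X134.56 Y72.25
G01 X134.56 Y96.65
G0 X155.38 Y90.18
M3 S732
G01 X144.19 Y37.46 F754
G01 X67.25 Y44.98
G01 X144.11 Y18.16
G0 X21.01 Y70.19
M3 S732
G01 X54.40 Y70.19 F754
G01 X54.40 Y36.31
G01 X21.01 Y36.31
G01 X21.01 Y70.19
G0 X15.96 Y51.46
M3 S732
G01 X15.76 Y65.42 F754
G01 X29.72 Y65.62
G01 X29.92 Y51.66
G01 X15.96 Y51.46
M5
G0 X0.00 Y0.00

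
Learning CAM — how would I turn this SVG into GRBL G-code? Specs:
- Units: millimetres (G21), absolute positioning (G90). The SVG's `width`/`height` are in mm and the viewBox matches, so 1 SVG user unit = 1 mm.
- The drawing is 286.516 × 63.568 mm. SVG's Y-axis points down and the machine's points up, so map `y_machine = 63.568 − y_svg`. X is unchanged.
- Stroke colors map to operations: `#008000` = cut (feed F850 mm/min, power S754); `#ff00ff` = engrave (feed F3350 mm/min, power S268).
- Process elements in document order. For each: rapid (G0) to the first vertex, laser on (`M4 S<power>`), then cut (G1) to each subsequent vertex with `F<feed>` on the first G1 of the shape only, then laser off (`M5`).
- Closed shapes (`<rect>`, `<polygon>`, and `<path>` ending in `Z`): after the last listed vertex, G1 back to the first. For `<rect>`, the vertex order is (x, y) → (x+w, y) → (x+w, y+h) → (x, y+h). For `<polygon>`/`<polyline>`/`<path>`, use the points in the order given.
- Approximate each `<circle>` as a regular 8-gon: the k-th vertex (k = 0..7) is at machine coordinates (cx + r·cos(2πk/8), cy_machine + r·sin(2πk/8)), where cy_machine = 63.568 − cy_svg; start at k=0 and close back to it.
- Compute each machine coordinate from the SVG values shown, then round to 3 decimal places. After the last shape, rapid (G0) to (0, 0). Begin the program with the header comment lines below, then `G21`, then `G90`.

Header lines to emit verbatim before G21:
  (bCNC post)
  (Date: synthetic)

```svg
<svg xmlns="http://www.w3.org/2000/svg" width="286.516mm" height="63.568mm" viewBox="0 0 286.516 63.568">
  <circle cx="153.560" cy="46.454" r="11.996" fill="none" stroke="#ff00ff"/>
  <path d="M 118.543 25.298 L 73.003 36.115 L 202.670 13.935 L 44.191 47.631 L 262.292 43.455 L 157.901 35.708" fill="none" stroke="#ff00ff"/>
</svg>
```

(bCNC post)
(Date: synthetic)
G21
G90
G0 X165.556 Y17.114
M4 S268
G1 X162.042 Y25.596 F3350
G1 X153.560 Y29.110
G1 X145.078 Y25.596
G1 X141.564 Y17.114
G1 X145.078 Y8.632
G1 X153.560 Y5.118
G1 X162.042 Y8.632
G1 X165.556 Y17.114
M5
G0 X118.543 Y38.270
M4 S268
G1 X73.003 Y27.453 F3350
G1 X202.670 Y49.633
G1 X44.191 Y15.937
G1 X262.292 Y20.113
G1 X157.901 Y27.860
M5
G0 X0.000 Y0.000

1 u = 1 mm; y_m = 63.568 − y.

[1] `<circle>` circle, #ff00ff→engrave S268 F3350: (165.556,17.114) → (162.042,25.596) → (153.560,29.110) → (145.078,25.596) → (141.564,17.114) → (145.078,8.632) → (153.560,5.118) → (162.042,8.632) → (165.556,17.114) (closed)

[2] `<path>` open polyline, #ff00ff→engrave S268 F3350: (118.543,38.270) → (73.003,27.453) → (202.670,49.633) → (44.191,15.937) → (262.292,20.113) → (157.901,27.860)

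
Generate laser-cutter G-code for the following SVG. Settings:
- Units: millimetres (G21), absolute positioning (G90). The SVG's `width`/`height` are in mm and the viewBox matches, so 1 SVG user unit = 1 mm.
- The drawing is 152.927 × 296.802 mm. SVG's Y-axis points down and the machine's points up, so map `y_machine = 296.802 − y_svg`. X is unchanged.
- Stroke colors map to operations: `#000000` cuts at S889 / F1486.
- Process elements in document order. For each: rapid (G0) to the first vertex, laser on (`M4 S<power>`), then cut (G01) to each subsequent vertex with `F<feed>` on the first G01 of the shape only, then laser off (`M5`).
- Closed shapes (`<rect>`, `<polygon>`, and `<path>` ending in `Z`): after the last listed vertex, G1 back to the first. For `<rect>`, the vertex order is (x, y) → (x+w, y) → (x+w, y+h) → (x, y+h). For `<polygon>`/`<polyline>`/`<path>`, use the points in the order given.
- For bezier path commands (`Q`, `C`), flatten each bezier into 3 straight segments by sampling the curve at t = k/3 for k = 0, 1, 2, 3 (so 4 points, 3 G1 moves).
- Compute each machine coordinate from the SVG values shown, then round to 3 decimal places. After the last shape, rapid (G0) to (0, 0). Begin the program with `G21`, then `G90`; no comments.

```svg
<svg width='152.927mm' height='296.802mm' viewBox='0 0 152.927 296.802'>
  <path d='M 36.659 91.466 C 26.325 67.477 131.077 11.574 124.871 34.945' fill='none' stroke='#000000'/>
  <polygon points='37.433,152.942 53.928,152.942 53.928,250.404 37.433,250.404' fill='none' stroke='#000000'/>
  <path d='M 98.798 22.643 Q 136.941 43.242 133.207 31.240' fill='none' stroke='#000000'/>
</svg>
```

Since the viewBox matches the mm dimensions, user units are millimetres directly. The only transform is the Y-flip y_m = 296.802 − y_svg.

Shape 1 is a cubic bezier drawn with `<path>`. Its stroke #000000 means cut at S889, F1486. After flipping Y the toolpath is (36.659,205.336) → (56.315,235.845) → (102.463,262.921) → (124.871,261.857).

Shape 2 is a rectangle drawn with `<polygon>`. Its stroke #000000 means cut at S889, F1486. After flipping Y the toolpath is (37.433,143.860) → (53.928,143.860) → (53.928,46.398) → (37.433,46.398) → (37.433,143.860), returning to the start.

Shape 3 is a quadratic bezier drawn with `<path>`. Its stroke #000000 means cut at S889, F1486. After flipping Y the toolpath is (98.798,274.159) → (119.574,264.049) → (131.043,261.183) → (133.207,265.562).

G21
G90
G0 X36.659 Y205.336
M4 S889
G01 X56.315 Y235.845 F1486
G01 X102.463 Y262.921
G01 X124.871 Y261.857
M5
G0 X37.433 Y143.860
M4 S889
G01 X53.928 Y143.860 F1486
G01 X53.928 Y46.398
G01 X37.433 Y46.398
G01 X37.433 Y143.860
M5
G0 X98.798 Y274.159
M4 S889
G01 X119.574 Y264.049 F1486
G01 X131.043 Y261.183
G01 X133.207 Y265.562
M5
G0 X0.000 Y0.000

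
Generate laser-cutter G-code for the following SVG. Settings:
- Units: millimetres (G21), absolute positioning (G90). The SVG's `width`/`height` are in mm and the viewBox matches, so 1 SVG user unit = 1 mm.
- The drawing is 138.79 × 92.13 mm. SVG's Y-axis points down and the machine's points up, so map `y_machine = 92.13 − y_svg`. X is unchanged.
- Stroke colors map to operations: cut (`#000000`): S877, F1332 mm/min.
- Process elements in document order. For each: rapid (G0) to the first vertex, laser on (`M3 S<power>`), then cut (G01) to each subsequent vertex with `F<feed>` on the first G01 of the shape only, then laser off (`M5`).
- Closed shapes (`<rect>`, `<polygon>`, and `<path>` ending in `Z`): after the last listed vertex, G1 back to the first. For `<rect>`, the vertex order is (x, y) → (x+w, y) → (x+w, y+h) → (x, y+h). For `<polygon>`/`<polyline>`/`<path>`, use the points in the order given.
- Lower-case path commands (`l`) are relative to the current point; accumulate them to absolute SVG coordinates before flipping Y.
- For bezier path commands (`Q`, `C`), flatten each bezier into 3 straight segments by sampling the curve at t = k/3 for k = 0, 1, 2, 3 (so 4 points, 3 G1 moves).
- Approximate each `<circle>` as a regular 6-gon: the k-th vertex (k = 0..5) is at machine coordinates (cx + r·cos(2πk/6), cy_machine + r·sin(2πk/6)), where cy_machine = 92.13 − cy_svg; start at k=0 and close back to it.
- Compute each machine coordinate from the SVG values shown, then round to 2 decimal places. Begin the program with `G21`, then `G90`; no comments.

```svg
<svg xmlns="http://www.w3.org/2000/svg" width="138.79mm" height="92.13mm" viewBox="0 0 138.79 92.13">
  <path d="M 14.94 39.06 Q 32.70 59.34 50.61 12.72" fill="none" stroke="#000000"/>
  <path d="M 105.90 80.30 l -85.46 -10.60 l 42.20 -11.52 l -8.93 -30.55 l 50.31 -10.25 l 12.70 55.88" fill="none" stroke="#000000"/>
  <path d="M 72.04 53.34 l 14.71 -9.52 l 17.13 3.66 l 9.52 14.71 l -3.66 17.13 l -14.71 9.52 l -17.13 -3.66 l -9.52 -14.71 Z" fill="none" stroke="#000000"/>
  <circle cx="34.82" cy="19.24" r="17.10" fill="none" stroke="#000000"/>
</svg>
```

G21
G90
G0 X14.94 Y53.07
M3 S877
G01 X26.80 Y46.98 F1332
G01 X38.69 Y55.76
G01 X50.61 Y79.41
M5
G0 X105.90 Y11.83
M3 S877
G01 X20.44 Y22.43 F1332
G01 X62.64 Y33.95
G01 X53.71 Y64.50
G01 X104.02 Y74.75
G01 X116.72 Y18.87
M5
G0 X72.04 Y38.79
M3 S877
G01 X86.75 Y48.31 F1332
G01 X103.88 Y44.65
G01 X113.40 Y29.94
G01 X109.74 Y12.81
G01 X95.03 Y3.29
G01 X77.90 Y6.95
G01 X68.38 Y21.66
G01 X72.04 Y38.79
M5
G0 X51.92 Y72.89
M3 S877
G01 X43.37 Y87.70 F1332
G01 X26.27 Y87.70
G01 X17.72 Y72.89
G01 X26.27 Y58.08
G01 X43.37 Y58.08
G01 X51.92 Y72.89
M5

Since the viewBox matches the mm dimensions, user units are millimetres directly. The only transform is the Y-flip y_m = 92.13 − y_svg.

Shape 1 is a quadratic bezier drawn with `<path>`. Its stroke #000000 means cut at S877, F1332. After flipping Y the toolpath is (14.94,53.07) → (26.80,46.98) → (38.69,55.76) → (50.61,79.41).

Shape 2 is a open polyline drawn with `<path>`. Its stroke #000000 means cut at S877, F1332. After flipping Y the toolpath is (105.90,11.83) → (20.44,22.43) → (62.64,33.95) → (53.71,64.50) → (104.02,74.75) → (116.72,18.87).

Shape 3 is a regular polygon drawn with `<path>`. Its stroke #000000 means cut at S877, F1332. After flipping Y the toolpath is (72.04,38.79) → (86.75,48.31) → (103.88,44.65) → (113.40,29.94) → (109.74,12.81) → (95.03,3.29) → (77.90,6.95) → (68.38,21.66) → (72.04,38.79), returning to the start.

Shape 4 is a circle drawn with `<circle>`. Its stroke #000000 means cut at S877, F1332. After flipping Y the toolpath is (51.92,72.89) → (43.37,87.70) → (26.27,87.70) → (17.72,72.89) → (26.27,58.08) → (43.37,58.08) → (51.92,72.89), returning to the start.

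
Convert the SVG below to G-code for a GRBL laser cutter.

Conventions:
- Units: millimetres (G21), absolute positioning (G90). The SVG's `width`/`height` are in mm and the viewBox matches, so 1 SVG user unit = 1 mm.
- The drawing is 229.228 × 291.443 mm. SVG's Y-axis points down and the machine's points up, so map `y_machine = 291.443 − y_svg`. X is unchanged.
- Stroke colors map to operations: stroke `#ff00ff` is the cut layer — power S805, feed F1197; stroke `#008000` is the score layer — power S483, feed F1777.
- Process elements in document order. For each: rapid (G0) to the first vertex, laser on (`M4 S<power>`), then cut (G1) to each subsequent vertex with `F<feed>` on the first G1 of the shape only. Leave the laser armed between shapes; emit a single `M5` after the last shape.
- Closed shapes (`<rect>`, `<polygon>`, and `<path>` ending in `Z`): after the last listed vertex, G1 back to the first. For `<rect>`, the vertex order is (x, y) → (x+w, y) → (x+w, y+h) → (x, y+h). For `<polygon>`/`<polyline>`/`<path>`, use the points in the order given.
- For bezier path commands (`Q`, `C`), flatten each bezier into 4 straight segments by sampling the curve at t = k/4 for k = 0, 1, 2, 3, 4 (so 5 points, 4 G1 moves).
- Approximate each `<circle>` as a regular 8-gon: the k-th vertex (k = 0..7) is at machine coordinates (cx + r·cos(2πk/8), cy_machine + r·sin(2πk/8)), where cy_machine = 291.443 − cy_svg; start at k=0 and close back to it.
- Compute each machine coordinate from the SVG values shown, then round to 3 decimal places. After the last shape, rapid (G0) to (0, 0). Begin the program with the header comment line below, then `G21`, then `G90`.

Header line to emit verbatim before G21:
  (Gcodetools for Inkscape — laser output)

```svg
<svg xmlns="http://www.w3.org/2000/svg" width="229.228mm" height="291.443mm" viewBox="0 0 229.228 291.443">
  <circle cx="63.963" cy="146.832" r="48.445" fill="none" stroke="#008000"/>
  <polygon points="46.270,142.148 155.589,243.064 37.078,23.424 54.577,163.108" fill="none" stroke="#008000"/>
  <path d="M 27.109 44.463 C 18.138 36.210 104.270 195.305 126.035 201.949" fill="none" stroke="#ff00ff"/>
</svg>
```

(Gcodetools for Inkscape — laser output)
G21
G90
G0 X112.408 Y144.611
M4 S483
G1 X98.219 Y178.867 F1777
G1 X63.963 Y193.056
G1 X29.707 Y178.867
G1 X15.518 Y144.611
G1 X29.707 Y110.355
G1 X63.963 Y96.166
G1 X98.219 Y110.355
G1 X112.408 Y144.611
G0 X46.270 Y149.295
M4 S483
G1 X155.589 Y48.379 F1777
G1 X37.078 Y268.019
G1 X54.577 Y128.335
G1 X46.270 Y149.295
G0 X27.109 Y246.980
M4 S805
G1 X35.721 Y226.789 F1197
G1 X65.046 Y173.823
G1 X100.134 Y118.065
G1 X126.035 Y89.494
M5
G0 X0.000 Y0.000

Since the viewBox matches the mm dimensions, user units are millimetres directly. The only transform is the Y-flip y_m = 291.443 − y_svg.

Shape 1 is a circle drawn with `<circle>`. Its stroke #008000 means score at S483, F1777. After flipping Y the toolpath is (112.408,144.611) → (98.219,178.867) → (63.963,193.056) → (29.707,178.867) → (15.518,144.611) → (29.707,110.355) → (63.963,96.166) → (98.219,110.355) → (112.408,144.611), returning to the start.

Shape 2 is a closed polygon drawn with `<polygon>`. Its stroke #008000 means score at S483, F1777. After flipping Y the toolpath is (46.270,149.295) → (155.589,48.379) → (37.078,268.019) → (54.577,128.335) → (46.270,149.295), returning to the start.

Shape 3 is a cubic bezier drawn with `<path>`. Its stroke #ff00ff means cut at S805, F1197. After flipping Y the toolpath is (27.109,246.980) → (35.721,226.789) → (65.046,173.823) → (100.134,118.065) → (126.035,89.494).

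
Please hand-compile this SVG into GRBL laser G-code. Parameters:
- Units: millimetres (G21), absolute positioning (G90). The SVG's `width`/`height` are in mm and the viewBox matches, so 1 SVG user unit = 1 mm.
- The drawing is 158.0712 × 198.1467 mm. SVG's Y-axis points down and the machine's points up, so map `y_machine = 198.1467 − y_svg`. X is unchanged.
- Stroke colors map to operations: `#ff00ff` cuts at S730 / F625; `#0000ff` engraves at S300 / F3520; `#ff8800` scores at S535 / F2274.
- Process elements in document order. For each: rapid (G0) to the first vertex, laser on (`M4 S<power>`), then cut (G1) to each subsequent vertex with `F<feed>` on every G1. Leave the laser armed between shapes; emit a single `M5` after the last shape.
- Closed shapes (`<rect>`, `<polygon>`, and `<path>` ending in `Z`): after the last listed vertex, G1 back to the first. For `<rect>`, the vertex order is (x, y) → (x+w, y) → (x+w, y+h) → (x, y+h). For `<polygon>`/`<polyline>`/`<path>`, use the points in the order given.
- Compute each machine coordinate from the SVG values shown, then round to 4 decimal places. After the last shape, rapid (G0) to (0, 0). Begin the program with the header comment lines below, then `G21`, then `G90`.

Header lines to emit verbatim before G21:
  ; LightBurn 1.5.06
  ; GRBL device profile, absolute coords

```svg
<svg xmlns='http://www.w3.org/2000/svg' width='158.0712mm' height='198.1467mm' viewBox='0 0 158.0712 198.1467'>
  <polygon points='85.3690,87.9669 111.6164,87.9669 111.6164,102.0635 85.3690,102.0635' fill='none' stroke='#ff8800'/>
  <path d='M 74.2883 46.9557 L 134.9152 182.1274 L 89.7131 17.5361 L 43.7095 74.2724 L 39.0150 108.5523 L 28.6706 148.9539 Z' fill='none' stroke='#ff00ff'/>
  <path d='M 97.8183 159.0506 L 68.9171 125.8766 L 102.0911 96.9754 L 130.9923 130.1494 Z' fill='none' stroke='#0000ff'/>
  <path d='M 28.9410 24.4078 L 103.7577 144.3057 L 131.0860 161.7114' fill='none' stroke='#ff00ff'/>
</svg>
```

viewBox `0 0 158.0712 198.1467` with mm width/height → 1 unit = 1 mm. Flip: y_m = 198.1467 − y_svg.

**Shape 1** — `<polygon>` rectangle, stroke `#ff8800` → score (S535, F2274). Machine vertices: (85.3690,110.1798) → (111.6164,110.1798) → (111.6164,96.0832) → (85.3690,96.0832) → (85.3690,110.1798). Closed: final G1 returns to the first vertex.

**Shape 2** — `<path>` closed polygon, stroke `#ff00ff` → cut (S730, F625). Machine vertices: (74.2883,151.1910) → (134.9152,16.0193) → (89.7131,180.6106) → (43.7095,123.8743) → (39.0150,89.5944) → (28.6706,49.1928) → (74.2883,151.1910). Closed: final G1 returns to the first vertex.

**Shape 3** — `<path>` regular polygon, stroke `#0000ff` → engrave (S300, F3520). Machine vertices: (97.8183,39.0961) → (68.9171,72.2701) → (102.0911,101.1713) → (130.9923,67.9973) → (97.8183,39.0961). Closed: final G1 returns to the first vertex.

**Shape 4** — `<path>` open polyline, stroke `#ff00ff` → cut (S730, F625). Machine vertices: (28.9410,173.7389) → (103.7577,53.8410) → (131.0860,36.4353). Open path.

; LightBurn 1.5.06
; GRBL device profile, absolute coords
G21
G90
G0 X85.3690 Y110.1798
M4 S535
G1 X111.6164 Y110.1798 F2274
G1 X111.6164 Y96.0832 F2274
G1 X85.3690 Y96.0832 F2274
G1 X85.3690 Y110.1798 F2274
G0 X74.2883 Y151.1910
M4 S730
G1 X134.9152 Y16.0193 F625
G1 X89.7131 Y180.6106 F625
G1 X43.7095 Y123.8743 F625
G1 X39.0150 Y89.5944 F625
G1 X28.6706 Y49.1928 F625
G1 X74.2883 Y151.1910 F625
G0 X97.8183 Y39.0961
M4 S300
G1 X68.9171 Y72.2701 F3520
G1 X102.0911 Y101.1713 F3520
G1 X130.9923 Y67.9973 F3520
G1 X97.8183 Y39.0961 F3520
G0 X28.9410 Y173.7389
M4 S730
G1 X103.7577 Y53.8410 F625
G1 X131.0860 Y36.4353 F625
M5
G0 X0.0000 Y0.0000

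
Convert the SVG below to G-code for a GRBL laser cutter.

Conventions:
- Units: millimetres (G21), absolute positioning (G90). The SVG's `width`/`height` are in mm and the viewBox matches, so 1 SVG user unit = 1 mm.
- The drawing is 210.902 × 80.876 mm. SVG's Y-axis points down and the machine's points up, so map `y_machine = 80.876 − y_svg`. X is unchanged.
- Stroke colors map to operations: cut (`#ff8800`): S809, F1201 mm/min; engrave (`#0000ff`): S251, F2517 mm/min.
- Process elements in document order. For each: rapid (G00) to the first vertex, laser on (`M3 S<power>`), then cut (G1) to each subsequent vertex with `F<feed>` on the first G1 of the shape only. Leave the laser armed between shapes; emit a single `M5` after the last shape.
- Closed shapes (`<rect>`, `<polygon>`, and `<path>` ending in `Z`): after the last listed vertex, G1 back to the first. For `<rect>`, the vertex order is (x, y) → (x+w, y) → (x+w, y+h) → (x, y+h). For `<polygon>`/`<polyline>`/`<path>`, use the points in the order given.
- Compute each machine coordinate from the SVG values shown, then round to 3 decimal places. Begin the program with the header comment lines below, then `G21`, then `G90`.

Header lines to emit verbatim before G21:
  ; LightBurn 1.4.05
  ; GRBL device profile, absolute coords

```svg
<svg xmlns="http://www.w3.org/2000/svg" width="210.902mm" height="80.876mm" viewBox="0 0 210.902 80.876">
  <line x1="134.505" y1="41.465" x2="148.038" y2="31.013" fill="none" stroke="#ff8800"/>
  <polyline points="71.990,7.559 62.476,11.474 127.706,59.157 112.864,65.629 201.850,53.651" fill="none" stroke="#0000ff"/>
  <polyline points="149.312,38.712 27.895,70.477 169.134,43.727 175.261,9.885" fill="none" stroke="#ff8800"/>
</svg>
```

; LightBurn 1.4.05
; GRBL device profile, absolute coords
G21
G90
G00 X134.505 Y39.411
M3 S809
G1 X148.038 Y49.863 F1201
G00 X71.990 Y73.317
M3 S251
G1 X62.476 Y69.402 F2517
G1 X127.706 Y21.719
G1 X112.864 Y15.247
G1 X201.850 Y27.225
G00 X149.312 Y42.164
M3 S809
G1 X27.895 Y10.399 F1201
G1 X169.134 Y37.149
G1 X175.261 Y70.991
M5

viewBox `0 0 210.902 80.876` with mm width/height → 1 unit = 1 mm. Flip: y_m = 80.876 − y_svg.

**Shape 1** — `<line>` line segment, stroke `#ff8800` → cut (S809, F1201). Machine vertices: (134.505,39.411) → (148.038,49.863). Open path.

**Shape 2** — `<polyline>` open polyline, stroke `#0000ff` → engrave (S251, F2517). Machine vertices: (71.990,73.317) → (62.476,69.402) → (127.706,21.719) → (112.864,15.247) → (201.850,27.225). Open path.

**Shape 3** — `<polyline>` open polyline, stroke `#ff8800` → cut (S809, F1201). Machine vertices: (149.312,42.164) → (27.895,10.399) → (169.134,37.149) → (175.261,70.991). Open path.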